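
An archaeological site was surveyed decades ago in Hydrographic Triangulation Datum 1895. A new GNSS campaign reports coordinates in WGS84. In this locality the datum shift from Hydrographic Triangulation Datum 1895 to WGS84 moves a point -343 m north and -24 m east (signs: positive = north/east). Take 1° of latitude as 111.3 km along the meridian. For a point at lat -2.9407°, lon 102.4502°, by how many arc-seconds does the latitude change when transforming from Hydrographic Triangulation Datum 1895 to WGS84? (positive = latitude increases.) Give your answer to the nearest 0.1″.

Δφ = -11.1″

1° of latitude = 111.3 km, so Δφ = -343.0 / 111300 = -0.0030818° = -11.094″.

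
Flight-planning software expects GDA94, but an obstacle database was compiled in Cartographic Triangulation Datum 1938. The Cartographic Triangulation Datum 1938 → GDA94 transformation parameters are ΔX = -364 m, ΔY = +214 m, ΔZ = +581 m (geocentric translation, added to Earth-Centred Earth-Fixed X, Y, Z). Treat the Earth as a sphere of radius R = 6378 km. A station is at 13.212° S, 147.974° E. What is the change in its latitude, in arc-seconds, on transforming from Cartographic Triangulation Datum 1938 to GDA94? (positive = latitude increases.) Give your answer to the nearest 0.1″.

Δφ = 21.4″

sin φ = -0.228555, cos φ = 0.973531, sin λ = 0.530304, cos λ = -0.847808.
North component: ΔN = −sin φ cos λ·ΔX − sin φ sin λ·ΔY + cos φ·ΔZ = −(-0.228555)(-0.847808)(-364) − (-0.228555)(0.530304)(214) + (0.973531)(581) = 662.09 m.
1° of latitude spans πR/180 = 111317 m, so Δφ = 662.09 / 111317 × 3600 = 21.412″.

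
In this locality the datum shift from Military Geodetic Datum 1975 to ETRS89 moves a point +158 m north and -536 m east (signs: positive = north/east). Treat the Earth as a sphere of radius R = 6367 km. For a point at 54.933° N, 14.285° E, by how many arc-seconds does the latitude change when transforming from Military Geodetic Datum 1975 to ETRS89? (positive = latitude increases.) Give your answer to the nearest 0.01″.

Δφ = 5.12″

On a sphere of radius R, 1 rad of latitude = R, so Δφ = ΔN / R = 158.0 / 6367000 = 2.4815e-05 rad = 5.119″.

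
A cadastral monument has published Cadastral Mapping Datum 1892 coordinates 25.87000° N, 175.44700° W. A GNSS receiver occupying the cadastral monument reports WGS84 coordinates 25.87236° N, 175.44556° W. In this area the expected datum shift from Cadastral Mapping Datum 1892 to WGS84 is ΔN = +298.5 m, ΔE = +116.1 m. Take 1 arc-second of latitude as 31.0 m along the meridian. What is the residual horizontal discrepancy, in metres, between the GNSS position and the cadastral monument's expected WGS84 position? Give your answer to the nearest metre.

Observed coordinate differences: Δφ = +0.00236°, Δλ = +0.00144°.
Converting to metres (1° lat = 111600 m, cos φ = 0.899786): observed ΔN = 263.4 m, observed ΔE = 144.6 m.
Subtracting the expected shift leaves a residual of 263.4 − (298.5) = -35.1 m north and 144.6 − (116.1) = 28.5 m east.
Residual distance = √((-35.1)² + 28.5²) = 45.2 m.

45 m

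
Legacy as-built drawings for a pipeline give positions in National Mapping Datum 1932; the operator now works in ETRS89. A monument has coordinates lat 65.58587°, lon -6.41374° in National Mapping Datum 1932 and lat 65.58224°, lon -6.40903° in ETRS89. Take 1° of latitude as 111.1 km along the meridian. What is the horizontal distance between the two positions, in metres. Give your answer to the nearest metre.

Δφ = 65.58224° − 65.58587° = -0.00363°; Δλ = -6.40903° − -6.41374° = +0.00471°.
ΔN = Δφ × 111100 = -403.3 m; ΔE = Δλ × 111100 × cos(65.58587°) = +0.00471 × 111100 × 0.413329 = 216.3 m.
Distance = √(ΔE² + ΔN²) = √(216.3² + (-403.3)²) = 457.6 m.

458 m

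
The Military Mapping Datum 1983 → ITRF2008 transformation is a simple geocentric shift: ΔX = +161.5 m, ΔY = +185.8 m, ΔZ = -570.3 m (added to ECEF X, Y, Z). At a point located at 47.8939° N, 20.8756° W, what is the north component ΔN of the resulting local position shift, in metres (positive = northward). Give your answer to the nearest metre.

The local north axis is (−sin φ cos λ, −sin φ sin λ, cos φ), giving ΔN = -111.952 + 49.120 − 382.389 = -445.22 m.

ΔN = -445 m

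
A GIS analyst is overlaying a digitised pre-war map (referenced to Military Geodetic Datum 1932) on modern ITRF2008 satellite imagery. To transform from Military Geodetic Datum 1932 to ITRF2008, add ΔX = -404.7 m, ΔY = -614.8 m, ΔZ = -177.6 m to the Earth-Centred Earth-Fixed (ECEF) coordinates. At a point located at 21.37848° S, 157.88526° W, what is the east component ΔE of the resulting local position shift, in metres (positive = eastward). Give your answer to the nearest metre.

At φ = -21.37848°, λ = -157.88526°: sin φ = -0.364527, cos φ = 0.931193, sin λ = -0.376463, cos λ = -0.926432.
ΔE = −sin λ·ΔX + cos λ·ΔY = −(-0.376463)·(-404.7) + (-0.926432)·(-614.8) = 417.22 m.

ΔE = 417 m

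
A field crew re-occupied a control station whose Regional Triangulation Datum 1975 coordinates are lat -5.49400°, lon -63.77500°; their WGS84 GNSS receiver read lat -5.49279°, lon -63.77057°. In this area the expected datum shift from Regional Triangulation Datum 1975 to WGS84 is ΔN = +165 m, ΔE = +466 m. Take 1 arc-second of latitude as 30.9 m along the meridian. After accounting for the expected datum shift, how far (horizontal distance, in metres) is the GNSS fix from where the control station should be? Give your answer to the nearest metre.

39 m

Observed coordinate differences: Δφ = +0.00121°, Δλ = +0.00443°.
Converting to metres (1° lat = 111240 m, cos φ = 0.995406): observed ΔN = 134.6 m, observed ΔE = 490.5 m.
Subtracting the expected shift leaves a residual of 134.6 − (165) = -30.4 m north and 490.5 − (466) = 24.5 m east.
Residual distance = √((-30.4)² + 24.5²) = 39.1 m.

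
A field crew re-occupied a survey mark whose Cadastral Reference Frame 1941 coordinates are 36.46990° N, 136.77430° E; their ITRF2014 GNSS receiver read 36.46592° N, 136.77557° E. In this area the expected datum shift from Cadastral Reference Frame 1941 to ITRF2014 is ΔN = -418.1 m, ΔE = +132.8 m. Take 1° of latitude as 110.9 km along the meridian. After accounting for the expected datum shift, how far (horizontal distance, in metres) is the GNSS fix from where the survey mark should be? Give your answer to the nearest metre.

30 m

Observed coordinate differences: Δφ = -0.00398°, Δλ = +0.00127°.
Converting to metres (1° lat = 110900 m, cos φ = 0.804169): observed ΔN = -441.4 m, observed ΔE = 113.3 m.
Subtracting the expected shift leaves a residual of -441.4 − (-418.1) = -23.3 m north and 113.3 − (132.8) = -19.5 m east.
Residual distance = √((-23.3)² + (-19.5)²) = 30.4 m.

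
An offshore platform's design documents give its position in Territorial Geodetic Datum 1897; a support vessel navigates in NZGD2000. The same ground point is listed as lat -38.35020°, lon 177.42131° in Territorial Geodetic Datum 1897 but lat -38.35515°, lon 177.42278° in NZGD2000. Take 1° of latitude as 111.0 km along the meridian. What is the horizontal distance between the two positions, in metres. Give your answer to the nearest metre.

564 m

Δφ = -38.35515° − -38.35020° = -0.00495°; Δλ = 177.42278° − 177.42131° = +0.00147°.
ΔN = Δφ × 111000 = -549.5 m; ΔE = Δλ × 111000 × cos(-38.35020°) = +0.00147 × 111000 × 0.784233 = 128.0 m.
Distance = √(ΔE² + ΔN²) = √(128.0² + (-549.5)²) = 564.2 m.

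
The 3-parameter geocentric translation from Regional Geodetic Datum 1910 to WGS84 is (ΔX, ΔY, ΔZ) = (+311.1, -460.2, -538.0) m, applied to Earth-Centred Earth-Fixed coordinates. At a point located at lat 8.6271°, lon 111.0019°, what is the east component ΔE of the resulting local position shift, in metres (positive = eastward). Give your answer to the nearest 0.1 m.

ΔE = -125.5 m

The local east axis at (φ, λ) is (−sin λ, cos λ, 0), so ΔE = −sin(111.0019°)·311.1 + cos(111.0019°)·(-460.2) = -125.50 m.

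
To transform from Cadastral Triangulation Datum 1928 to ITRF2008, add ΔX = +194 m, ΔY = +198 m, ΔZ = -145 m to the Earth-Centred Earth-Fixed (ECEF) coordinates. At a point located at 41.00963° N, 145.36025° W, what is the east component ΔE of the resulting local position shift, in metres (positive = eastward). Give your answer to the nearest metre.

ΔE = -53 m

At φ = 41.00963°, λ = -145.36025°: sin φ = 0.656186, cos φ = 0.754599, sin λ = -0.568415, cos λ = -0.822742.
ΔE = −sin λ·ΔX + cos λ·ΔY = −(-0.568415)·(194) + (-0.822742)·(198) = -52.63 m.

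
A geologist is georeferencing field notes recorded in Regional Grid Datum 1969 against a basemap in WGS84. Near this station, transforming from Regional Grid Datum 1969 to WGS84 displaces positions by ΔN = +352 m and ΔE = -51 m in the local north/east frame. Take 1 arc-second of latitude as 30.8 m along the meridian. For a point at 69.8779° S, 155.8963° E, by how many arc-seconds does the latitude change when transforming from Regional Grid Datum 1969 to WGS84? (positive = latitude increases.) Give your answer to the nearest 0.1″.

1″ of latitude = 30.80 m, so Δφ = 352.0 / 30.80 = 11.429″.

Δφ = 11.4″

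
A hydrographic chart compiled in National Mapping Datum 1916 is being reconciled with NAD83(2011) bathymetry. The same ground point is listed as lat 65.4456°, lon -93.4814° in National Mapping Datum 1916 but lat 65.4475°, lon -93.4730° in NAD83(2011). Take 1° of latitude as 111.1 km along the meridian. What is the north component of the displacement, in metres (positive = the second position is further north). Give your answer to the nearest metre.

ΔN = 211 m

Δφ = 65.4475° − 65.4456° = +0.0019°; Δλ = -93.4730° − -93.4814° = +0.0084°.
ΔN = Δφ × 111100 = 211.1 m; ΔE = Δλ × 111100 × cos(65.4456°) = +0.0084 × 111100 × 0.415557 = 387.8 m.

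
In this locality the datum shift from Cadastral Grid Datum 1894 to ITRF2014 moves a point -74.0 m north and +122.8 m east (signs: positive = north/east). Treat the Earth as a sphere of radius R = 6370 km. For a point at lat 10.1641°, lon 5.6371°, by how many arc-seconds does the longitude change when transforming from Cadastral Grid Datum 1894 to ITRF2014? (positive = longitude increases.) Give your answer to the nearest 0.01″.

Δλ = 4.04″

At latitude 10.1641°, cos φ = 0.984306.
One radian of longitude at latitude φ spans R cos φ, so Δλ = ΔE / (R cos φ) = 122.8 / (6370000 × 0.984306) = 1.9585e-05 rad = 4.040″.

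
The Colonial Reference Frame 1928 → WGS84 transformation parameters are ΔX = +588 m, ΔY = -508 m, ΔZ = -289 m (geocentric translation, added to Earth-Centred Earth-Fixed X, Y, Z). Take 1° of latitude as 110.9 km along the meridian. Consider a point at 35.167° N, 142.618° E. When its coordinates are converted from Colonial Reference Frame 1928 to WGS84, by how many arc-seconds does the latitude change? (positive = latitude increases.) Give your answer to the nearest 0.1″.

sin φ = 0.575962, cos φ = 0.817477, sin λ = 0.607126, cos λ = -0.794605.
North component: ΔN = −sin φ cos λ·ΔX − sin φ sin λ·ΔY + cos φ·ΔZ = −(0.575962)(-0.794605)(588) − (0.575962)(0.607126)(-508) + (0.817477)(-289) = 210.49 m.
1° of latitude spans 110900 m, so Δφ = 210.49 / 110900 × 3600 = 6.833″.

Δφ = 6.8″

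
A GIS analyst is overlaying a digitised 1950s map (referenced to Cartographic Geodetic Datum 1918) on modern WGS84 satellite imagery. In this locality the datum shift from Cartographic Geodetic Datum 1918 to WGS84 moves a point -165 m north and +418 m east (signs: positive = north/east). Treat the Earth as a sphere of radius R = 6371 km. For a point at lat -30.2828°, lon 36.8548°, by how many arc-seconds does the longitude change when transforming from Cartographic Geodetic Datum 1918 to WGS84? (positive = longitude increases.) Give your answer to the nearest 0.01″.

At latitude -30.2828°, cos φ = 0.863547.
One radian of longitude at latitude φ spans R cos φ, so Δλ = ΔE / (R cos φ) = 418.0 / (6371000 × 0.863547) = 7.5977e-05 rad = 15.671″.

Δλ = 15.67″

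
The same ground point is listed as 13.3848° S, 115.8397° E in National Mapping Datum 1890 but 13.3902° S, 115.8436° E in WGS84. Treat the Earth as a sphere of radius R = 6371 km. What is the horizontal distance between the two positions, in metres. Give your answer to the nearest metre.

Δφ = -13.3902° − -13.3848° = -0.0054°; Δλ = 115.8436° − 115.8397° = +0.0039°.
1° along a meridian = πR/180 = 111195 m.
ΔN = Δφ × 111195 = -600.5 m; ΔE = Δλ × 111195 × cos(-13.3848°) = +0.0039 × 111195 × 0.972837 = 421.9 m.
Distance = √(ΔE² + ΔN²) = √(421.9² + (-600.5)²) = 733.8 m.

734 m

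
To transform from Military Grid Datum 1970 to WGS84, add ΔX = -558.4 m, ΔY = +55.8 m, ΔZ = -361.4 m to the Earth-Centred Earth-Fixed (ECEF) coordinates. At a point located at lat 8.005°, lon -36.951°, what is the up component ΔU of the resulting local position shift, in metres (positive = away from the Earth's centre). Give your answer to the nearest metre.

At φ = 8.005°, λ = -36.951°: sin φ = 0.139260, cos φ = 0.990256, sin λ = -0.601132, cos λ = 0.799150.
ΔU = cos φ cos λ·ΔX + cos φ sin λ·ΔY + sin φ·ΔZ = (0.990256)(0.799150)(-558.4) + (0.990256)(-0.601132)(55.8) + (0.139260)(-361.4) = -525.44 m.

ΔU = -525 m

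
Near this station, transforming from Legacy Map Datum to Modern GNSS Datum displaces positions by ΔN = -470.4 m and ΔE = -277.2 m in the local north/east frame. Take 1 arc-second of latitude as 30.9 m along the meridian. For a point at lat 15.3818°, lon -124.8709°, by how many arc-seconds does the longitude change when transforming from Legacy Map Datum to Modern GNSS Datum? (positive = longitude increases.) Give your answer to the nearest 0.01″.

At latitude 15.3818°, cos φ = 0.964180.
1″ of longitude at this latitude = 30.90 × cos φ = 29.7932 m, so Δλ = -277.2 / 29.7932 = -9.304″.

Δλ = -9.30″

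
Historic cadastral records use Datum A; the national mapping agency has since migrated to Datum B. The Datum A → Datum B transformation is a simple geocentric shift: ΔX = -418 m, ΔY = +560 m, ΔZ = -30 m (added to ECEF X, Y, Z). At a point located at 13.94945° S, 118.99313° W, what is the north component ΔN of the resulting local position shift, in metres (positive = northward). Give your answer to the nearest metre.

The local north axis is (−sin φ cos λ, −sin φ sin λ, cos φ), giving ΔN = 48.842 − 118.079 − 29.115 = -98.35 m.

ΔN = -98 m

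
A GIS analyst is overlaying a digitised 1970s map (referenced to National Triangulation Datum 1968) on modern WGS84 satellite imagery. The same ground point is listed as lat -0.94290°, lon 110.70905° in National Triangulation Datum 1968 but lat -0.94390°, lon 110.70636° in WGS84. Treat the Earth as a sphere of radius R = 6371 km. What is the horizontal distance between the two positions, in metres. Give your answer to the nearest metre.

Δφ = -0.94390° − -0.94290° = -0.00100°; Δλ = 110.70636° − 110.70905° = -0.00269°.
1° along a meridian = πR/180 = 111195 m.
ΔN = Δφ × 111195 = -111.2 m; ΔE = Δλ × 111195 × cos(-0.94290°) = -0.00269 × 111195 × 0.999865 = -299.1 m.
Distance = √(ΔE² + ΔN²) = √((-299.1)² + (-111.2)²) = 319.1 m.

319 m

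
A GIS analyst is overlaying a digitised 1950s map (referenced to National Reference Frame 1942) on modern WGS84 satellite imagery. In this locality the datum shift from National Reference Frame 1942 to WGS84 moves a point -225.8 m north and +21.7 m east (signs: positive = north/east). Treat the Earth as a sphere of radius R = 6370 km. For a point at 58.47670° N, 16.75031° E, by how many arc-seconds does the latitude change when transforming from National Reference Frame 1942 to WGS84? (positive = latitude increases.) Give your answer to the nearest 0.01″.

Δφ = -7.31″

On a sphere of radius R, 1 rad of latitude = R, so Δφ = ΔN / R = -225.8 / 6370000 = -3.5447e-05 rad = -7.312″.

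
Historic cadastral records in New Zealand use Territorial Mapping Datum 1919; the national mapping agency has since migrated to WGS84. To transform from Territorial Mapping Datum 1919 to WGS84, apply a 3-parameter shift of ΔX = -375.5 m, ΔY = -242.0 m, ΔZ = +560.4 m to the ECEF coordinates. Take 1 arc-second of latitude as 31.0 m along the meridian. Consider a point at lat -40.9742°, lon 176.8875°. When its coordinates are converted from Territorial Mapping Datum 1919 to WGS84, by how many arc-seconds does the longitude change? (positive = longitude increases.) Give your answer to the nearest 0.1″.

sin φ = -0.655719, cos φ = 0.755005, sin λ = 0.054297, cos λ = -0.998525.
East component: ΔE = −sin λ·ΔX + cos λ·ΔY = −(0.054297)(-375.5) + (-0.998525)(-242.0) = 262.03 m.
1° of latitude spans 3600 × 31.00 = 111600 m; at latitude φ, 1° of longitude spans that × cos φ = 84258.5 m, so Δλ = 262.03 / 84258.5 × 3600 = 11.195″.

Δλ = 11.2″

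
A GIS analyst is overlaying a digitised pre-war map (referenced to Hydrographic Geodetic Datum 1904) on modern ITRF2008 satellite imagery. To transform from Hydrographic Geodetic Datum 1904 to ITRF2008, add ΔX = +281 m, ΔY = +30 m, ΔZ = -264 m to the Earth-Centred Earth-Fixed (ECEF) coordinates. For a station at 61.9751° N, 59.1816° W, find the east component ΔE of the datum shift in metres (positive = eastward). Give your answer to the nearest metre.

The local east axis at (φ, λ) is (−sin λ, cos λ, 0), so ΔE = −sin(-59.1816°)·281 + cos(-59.1816°)·30 = 256.69 m.

ΔE = 257 m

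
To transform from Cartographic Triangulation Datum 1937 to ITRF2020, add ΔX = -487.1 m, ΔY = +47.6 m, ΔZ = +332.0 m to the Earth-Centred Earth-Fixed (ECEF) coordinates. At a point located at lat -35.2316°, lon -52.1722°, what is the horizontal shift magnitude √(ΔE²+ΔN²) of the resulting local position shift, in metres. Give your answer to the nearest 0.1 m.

At φ = -35.2316°, λ = -52.1722°: sin φ = -0.576883, cos φ = 0.816827, sin λ = -0.789858, cos λ = 0.613290.
ΔE = −sin λ·ΔX + cos λ·ΔY = −(-0.789858)·(-487.1) + (0.613290)·(47.6) = -355.55 m.
ΔN = −sin φ cos λ·ΔX − sin φ sin λ·ΔY + cos φ·ΔZ = −(-0.576883)(0.613290)(-487.1) − (-0.576883)(-0.789858)(47.6) + (0.816827)(332.0) = 77.16 m.
Horizontal magnitude = √(ΔE² + ΔN²) = √((-355.55)² + 77.16²) = 363.82 m.

363.8 m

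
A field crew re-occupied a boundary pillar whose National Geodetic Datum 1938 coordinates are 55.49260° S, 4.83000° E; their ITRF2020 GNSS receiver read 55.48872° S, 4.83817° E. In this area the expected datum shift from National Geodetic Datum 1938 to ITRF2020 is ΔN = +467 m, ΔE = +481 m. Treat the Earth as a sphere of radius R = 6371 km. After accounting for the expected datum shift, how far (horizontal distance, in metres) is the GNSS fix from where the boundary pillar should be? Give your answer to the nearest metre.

Observed coordinate differences: Δφ = +0.00388°, Δλ = +0.00817°.
Converting to metres (1° lat = 111195 m, cos φ = 0.566513): observed ΔN = 431.4 m, observed ΔE = 514.7 m.
Subtracting the expected shift leaves a residual of 431.4 − (467) = -35.6 m north and 514.7 − (481) = 33.7 m east.
Residual distance = √((-35.6)² + 33.7²) = 49.0 m.

49 m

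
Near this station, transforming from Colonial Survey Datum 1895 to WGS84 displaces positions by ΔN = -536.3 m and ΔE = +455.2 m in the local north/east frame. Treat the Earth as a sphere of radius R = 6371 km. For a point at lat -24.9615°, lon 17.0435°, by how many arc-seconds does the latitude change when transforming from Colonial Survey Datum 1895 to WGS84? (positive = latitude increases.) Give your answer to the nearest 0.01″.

Δφ = -17.36″

On a sphere of radius R, 1 rad of latitude = R, so Δφ = ΔN / R = -536.3 / 6371000 = -8.4178e-05 rad = -17.363″.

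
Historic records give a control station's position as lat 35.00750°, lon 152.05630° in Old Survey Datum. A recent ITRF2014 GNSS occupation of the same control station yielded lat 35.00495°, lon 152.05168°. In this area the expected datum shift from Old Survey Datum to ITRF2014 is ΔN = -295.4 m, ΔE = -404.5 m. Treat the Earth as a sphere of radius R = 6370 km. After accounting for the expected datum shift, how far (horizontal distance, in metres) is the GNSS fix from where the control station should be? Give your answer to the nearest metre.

Observed coordinate differences: Δφ = -0.00255°, Δλ = -0.00462°.
Converting to metres (1° lat = 111177 m, cos φ = 0.819077): observed ΔN = -283.5 m, observed ΔE = -420.7 m.
Subtracting the expected shift leaves a residual of -283.5 − (-295.4) = 11.9 m north and -420.7 − (-404.5) = -16.2 m east.
Residual distance = √(11.9² + (-16.2)²) = 20.1 m.

20 m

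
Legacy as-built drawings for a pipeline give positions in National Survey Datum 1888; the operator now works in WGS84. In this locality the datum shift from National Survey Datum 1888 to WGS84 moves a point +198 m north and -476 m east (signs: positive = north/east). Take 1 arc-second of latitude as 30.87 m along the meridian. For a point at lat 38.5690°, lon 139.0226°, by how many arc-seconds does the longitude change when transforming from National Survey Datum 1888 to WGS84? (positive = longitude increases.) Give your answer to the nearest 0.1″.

At latitude 38.5690°, cos φ = 0.781858.
1″ of longitude at this latitude = 30.87 × cos φ = 24.1360 m, so Δλ = -476.0 / 24.1360 = -19.722″.

Δλ = -19.7″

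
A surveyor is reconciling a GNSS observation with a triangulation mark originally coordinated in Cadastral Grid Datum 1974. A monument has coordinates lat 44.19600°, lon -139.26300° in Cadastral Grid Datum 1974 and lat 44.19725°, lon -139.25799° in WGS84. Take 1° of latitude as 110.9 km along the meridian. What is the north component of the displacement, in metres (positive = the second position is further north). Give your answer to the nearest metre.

Δφ = 44.19725° − 44.19600° = +0.00125°; Δλ = -139.25799° − -139.26300° = +0.00501°.
ΔN = Δφ × 110900 = 138.6 m; ΔE = Δλ × 110900 × cos(44.19600°) = +0.00501 × 110900 × 0.716959 = 398.3 m.

ΔN = 139 m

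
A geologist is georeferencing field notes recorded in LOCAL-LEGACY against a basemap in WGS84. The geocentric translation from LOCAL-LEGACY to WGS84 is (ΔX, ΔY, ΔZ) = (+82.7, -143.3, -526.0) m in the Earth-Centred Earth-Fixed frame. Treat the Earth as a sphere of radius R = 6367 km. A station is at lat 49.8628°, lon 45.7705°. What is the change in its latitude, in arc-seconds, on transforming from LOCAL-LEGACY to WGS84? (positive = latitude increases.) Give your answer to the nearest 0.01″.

sin φ = 0.764503, cos φ = 0.644620, sin λ = 0.716552, cos λ = 0.697534.
North component: ΔN = −sin φ cos λ·ΔX − sin φ sin λ·ΔY + cos φ·ΔZ = −(0.764503)(0.697534)(82.7) − (0.764503)(0.716552)(-143.3) + (0.644620)(-526.0) = -304.67 m.
1° of latitude spans πR/180 = 111125 m, so Δφ = -304.67 / 111125 × 3600 = -9.870″.

Δφ = -9.87″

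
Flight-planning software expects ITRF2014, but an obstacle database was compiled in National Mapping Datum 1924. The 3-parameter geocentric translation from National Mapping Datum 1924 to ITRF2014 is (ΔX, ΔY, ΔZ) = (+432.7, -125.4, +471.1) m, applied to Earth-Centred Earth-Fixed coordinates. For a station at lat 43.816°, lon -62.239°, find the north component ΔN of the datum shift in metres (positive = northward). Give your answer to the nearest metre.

ΔN = 124 m

At φ = 43.816°, λ = -62.239°: sin φ = 0.692345, cos φ = 0.721567, sin λ = -0.884898, cos λ = 0.465784.
ΔN = −sin φ cos λ·ΔX − sin φ sin λ·ΔY + cos φ·ΔZ = −(0.692345)(0.465784)(432.7) − (0.692345)(-0.884898)(-125.4) + (0.721567)(471.1) = 123.56 m.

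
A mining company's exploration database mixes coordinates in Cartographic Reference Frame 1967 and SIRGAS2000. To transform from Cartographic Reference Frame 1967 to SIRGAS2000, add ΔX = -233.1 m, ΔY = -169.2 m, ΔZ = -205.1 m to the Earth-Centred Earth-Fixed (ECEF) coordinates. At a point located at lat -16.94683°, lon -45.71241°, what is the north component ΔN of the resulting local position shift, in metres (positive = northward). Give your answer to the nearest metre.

ΔN = -208 m

The local north axis is (−sin φ cos λ, −sin φ sin λ, cos φ), giving ΔN = -47.443 + 35.305 − 196.194 = -208.33 m.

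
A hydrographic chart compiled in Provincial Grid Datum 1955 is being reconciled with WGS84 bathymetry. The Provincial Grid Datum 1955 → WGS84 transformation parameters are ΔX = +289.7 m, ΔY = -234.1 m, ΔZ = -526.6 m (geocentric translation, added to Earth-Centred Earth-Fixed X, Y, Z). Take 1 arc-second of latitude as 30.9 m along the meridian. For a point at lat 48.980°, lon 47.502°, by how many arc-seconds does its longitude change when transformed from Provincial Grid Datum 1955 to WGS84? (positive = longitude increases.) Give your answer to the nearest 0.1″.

sin φ = 0.754481, cos φ = 0.656322, sin λ = 0.737301, cos λ = 0.675564.
East component: ΔE = −sin λ·ΔX + cos λ·ΔY = −(0.737301)(289.7) + (0.675564)(-234.1) = -371.75 m.
1° of latitude spans 3600 × 30.90 = 111240 m; at latitude φ, 1° of longitude spans that × cos φ = 73009.3 m, so Δλ = -371.75 / 73009.3 × 3600 = -18.330″.

Δλ = -18.3″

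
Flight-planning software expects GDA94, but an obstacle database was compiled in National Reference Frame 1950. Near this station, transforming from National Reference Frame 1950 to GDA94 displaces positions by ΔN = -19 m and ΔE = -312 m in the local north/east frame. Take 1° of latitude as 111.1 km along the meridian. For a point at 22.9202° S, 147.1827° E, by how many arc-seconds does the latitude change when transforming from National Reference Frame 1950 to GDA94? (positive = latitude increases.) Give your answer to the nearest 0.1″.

1° of latitude = 111.1 km, so Δφ = -19.0 / 111100 = -0.0001710° = -0.616″.

Δφ = -0.6″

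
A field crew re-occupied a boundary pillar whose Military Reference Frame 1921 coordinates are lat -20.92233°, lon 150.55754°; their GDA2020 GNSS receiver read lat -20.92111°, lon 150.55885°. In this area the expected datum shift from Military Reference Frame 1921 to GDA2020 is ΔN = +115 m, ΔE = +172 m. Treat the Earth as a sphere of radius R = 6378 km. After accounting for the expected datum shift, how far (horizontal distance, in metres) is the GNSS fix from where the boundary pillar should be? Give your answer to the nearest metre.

41 m

Observed coordinate differences: Δφ = +0.00122°, Δλ = +0.00131°.
Converting to metres (1° lat = 111317 m, cos φ = 0.934065): observed ΔN = 135.8 m, observed ΔE = 136.2 m.
Subtracting the expected shift leaves a residual of 135.8 − (115) = 20.8 m north and 136.2 − (172) = -35.8 m east.
Residual distance = √(20.8² + (-35.8)²) = 41.4 m.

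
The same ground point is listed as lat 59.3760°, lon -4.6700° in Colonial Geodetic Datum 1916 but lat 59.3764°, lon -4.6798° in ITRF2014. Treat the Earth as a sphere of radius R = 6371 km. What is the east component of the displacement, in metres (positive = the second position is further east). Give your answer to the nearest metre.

ΔE = -555 m

Δφ = 59.3764° − 59.3760° = +0.0004°; Δλ = -4.6798° − -4.6700° = -0.0098°.
1° along a meridian = πR/180 = 111195 m.
ΔN = Δφ × 111195 = 44.5 m; ΔE = Δλ × 111195 × cos(59.3760°) = -0.0098 × 111195 × 0.509402 = -555.1 m.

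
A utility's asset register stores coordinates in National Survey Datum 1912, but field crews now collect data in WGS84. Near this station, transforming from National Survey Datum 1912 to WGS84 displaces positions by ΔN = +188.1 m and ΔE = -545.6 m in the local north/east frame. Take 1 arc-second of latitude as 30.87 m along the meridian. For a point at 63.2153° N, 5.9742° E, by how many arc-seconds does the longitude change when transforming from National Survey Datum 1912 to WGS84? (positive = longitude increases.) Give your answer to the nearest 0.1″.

At latitude 63.2153°, cos φ = 0.450639.
1″ of longitude at this latitude = 30.87 × cos φ = 13.9112 m, so Δλ = -545.6 / 13.9112 = -39.220″.

Δλ = -39.2″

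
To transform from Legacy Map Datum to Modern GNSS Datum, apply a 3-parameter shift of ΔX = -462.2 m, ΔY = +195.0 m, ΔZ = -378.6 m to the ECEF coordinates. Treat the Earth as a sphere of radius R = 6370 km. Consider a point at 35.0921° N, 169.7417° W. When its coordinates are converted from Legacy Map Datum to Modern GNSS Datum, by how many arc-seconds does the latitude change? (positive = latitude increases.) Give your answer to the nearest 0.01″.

sin φ = 0.574892, cos φ = 0.818229, sin λ = -0.178086, cos λ = -0.984015.
North component: ΔN = −sin φ cos λ·ΔX − sin φ sin λ·ΔY + cos φ·ΔZ = −(0.574892)(-0.984015)(-462.2) − (0.574892)(-0.178086)(195.0) + (0.818229)(-378.6) = -551.29 m.
1° of latitude spans πR/180 = 111177 m, so Δφ = -551.29 / 111177 × 3600 = -17.851″.

Δφ = -17.85″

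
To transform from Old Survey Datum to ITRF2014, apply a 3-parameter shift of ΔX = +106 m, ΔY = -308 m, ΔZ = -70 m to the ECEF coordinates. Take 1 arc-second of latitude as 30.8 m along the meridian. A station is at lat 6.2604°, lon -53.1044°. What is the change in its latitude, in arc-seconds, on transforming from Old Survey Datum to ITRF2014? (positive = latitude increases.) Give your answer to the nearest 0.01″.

sin φ = 0.109047, cos φ = 0.994037, sin λ = -0.799731, cos λ = 0.600359.
North component: ΔN = −sin φ cos λ·ΔX − sin φ sin λ·ΔY + cos φ·ΔZ = −(0.109047)(0.600359)(106) − (0.109047)(-0.799731)(-308) + (0.994037)(-70) = -103.38 m.
1° of latitude spans 3600 × 30.80 = 110880 m, so Δφ = -103.38 / 110880 × 3600 = -3.357″.

Δφ = -3.36″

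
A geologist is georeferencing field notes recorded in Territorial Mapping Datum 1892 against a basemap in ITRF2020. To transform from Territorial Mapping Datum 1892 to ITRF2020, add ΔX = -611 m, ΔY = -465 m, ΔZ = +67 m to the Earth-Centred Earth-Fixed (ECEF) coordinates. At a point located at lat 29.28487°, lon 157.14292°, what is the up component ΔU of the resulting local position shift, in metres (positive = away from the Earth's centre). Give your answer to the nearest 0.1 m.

ΔU = 366.3 m

The local up (radial) axis is (cos φ cos λ, cos φ sin λ, sin φ), giving ΔU = 491.067 − 157.538 + 32.773 = 366.30 m.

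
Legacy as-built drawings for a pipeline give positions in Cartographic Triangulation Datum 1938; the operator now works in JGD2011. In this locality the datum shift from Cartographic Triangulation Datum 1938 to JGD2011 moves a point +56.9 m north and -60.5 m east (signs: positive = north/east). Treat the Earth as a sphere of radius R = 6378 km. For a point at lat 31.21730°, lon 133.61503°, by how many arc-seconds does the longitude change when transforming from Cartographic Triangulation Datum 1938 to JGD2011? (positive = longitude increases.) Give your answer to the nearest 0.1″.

Δλ = -2.3″

At latitude 31.21730°, cos φ = 0.855208.
One radian of longitude at latitude φ spans R cos φ, so Δλ = ΔE / (R cos φ) = -60.5 / (6378000 × 0.855208) = -1.1092e-05 rad = -2.288″.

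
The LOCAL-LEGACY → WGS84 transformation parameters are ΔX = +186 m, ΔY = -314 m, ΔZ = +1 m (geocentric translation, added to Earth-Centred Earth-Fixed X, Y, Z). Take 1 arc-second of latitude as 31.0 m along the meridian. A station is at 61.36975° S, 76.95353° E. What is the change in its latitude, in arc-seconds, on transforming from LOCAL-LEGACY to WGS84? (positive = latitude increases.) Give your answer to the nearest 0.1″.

sin φ = -0.877730, cos φ = 0.479155, sin λ = 0.974187, cos λ = 0.225741.
North component: ΔN = −sin φ cos λ·ΔX − sin φ sin λ·ΔY + cos φ·ΔZ = −(-0.877730)(0.225741)(186) − (-0.877730)(0.974187)(-314) + (0.479155)(1) = -231.16 m.
1° of latitude spans 3600 × 31.00 = 111600 m, so Δφ = -231.16 / 111600 × 3600 = -7.457″.

Δφ = -7.5″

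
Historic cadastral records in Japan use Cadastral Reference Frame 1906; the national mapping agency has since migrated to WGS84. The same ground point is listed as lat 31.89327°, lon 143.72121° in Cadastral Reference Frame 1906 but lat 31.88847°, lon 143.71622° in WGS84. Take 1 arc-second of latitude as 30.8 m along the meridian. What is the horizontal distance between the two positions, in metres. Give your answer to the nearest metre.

710 m

Δφ = 31.88847° − 31.89327° = -0.00480°; Δλ = 143.71622° − 143.72121° = -0.00499°.
1° of latitude = 3600 × 30.80 = 110880 m.
ΔN = Δφ × 110880 = -532.2 m; ΔE = Δλ × 110880 × cos(31.89327°) = -0.00499 × 110880 × 0.849034 = -469.8 m.
Distance = √(ΔE² + ΔN²) = √((-469.8)² + (-532.2)²) = 709.9 m.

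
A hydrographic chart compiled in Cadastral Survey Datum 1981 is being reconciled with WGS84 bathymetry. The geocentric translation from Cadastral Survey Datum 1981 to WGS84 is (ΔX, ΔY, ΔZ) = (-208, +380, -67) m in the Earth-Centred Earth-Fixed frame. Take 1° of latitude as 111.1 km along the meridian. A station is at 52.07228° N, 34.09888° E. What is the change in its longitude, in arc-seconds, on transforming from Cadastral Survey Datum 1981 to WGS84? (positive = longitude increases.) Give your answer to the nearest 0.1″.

sin φ = 0.788787, cos φ = 0.614667, sin λ = 0.560623, cos λ = 0.828071.
East component: ΔE = −sin λ·ΔX + cos λ·ΔY = −(0.560623)(-208) + (0.828071)(380) = 431.28 m.
1° of latitude spans 111100 m; at latitude φ, 1° of longitude spans that × cos φ = 68289.5 m, so Δλ = 431.28 / 68289.5 × 3600 = 22.736″.

Δλ = 22.7″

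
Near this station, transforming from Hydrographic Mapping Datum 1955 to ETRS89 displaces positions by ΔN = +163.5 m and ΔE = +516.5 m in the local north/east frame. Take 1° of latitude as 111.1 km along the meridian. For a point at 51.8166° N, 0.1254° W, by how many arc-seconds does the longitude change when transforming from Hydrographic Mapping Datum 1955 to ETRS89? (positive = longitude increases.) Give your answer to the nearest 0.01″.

Δλ = 27.07″

At latitude 51.8166°, cos φ = 0.618181.
1° of longitude at this latitude = 111.1 × cos φ = 68.68 km, so Δλ = 516.5 / 68679.9 = 0.0075204° = 27.073″.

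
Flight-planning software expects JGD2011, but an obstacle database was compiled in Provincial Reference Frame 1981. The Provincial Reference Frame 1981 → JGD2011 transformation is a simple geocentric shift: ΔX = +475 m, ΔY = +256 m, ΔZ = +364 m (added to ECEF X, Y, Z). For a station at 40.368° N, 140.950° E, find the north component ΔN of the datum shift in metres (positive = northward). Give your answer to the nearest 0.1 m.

The local north axis is (−sin φ cos λ, −sin φ sin λ, cos φ), giving ΔN = 238.924 − 104.460 + 277.332 = 411.80 m.

ΔN = 411.8 m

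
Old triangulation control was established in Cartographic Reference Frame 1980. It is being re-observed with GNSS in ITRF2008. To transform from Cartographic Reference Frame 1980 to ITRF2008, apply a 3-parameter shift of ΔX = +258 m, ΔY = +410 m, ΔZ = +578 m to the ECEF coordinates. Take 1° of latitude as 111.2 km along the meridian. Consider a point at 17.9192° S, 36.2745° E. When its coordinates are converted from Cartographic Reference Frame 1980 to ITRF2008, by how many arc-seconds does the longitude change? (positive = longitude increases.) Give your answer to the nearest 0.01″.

Δλ = 6.05″

sin φ = -0.307675, cos φ = 0.951491, sin λ = 0.591654, cos λ = 0.806192.
East component: ΔE = −sin λ·ΔX + cos λ·ΔY = −(0.591654)(258) + (0.806192)(410) = 177.89 m.
1° of latitude spans 111200 m; at latitude φ, 1° of longitude spans that × cos φ = 105805.8 m, so Δλ = 177.89 / 105805.8 × 3600 = 6.053″.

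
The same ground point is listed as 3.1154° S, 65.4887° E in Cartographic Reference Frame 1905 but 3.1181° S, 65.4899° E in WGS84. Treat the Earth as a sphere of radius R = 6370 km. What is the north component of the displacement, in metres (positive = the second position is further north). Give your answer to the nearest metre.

ΔN = -300 m

Δφ = -3.1181° − -3.1154° = -0.0027°; Δλ = 65.4899° − 65.4887° = +0.0012°.
1° along a meridian = πR/180 = 111177 m.
ΔN = Δφ × 111177 = -300.2 m; ΔE = Δλ × 111177 × cos(-3.1154°) = +0.0012 × 111177 × 0.998522 = 133.2 m.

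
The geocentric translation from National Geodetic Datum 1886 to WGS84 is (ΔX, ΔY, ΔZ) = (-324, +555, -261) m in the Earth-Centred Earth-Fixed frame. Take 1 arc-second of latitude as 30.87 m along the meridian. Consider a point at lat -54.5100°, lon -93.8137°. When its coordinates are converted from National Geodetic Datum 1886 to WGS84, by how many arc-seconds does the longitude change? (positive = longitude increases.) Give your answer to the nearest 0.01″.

sin φ = -0.814217, cos φ = 0.580561, sin λ = -0.997786, cos λ = -0.066512.
East component: ΔE = −sin λ·ΔX + cos λ·ΔY = −(-0.997786)(-324) + (-0.066512)(555) = -360.20 m.
1° of latitude spans 3600 × 30.87 = 111132 m; at latitude φ, 1° of longitude spans that × cos φ = 64518.9 m, so Δλ = -360.20 / 64518.9 × 3600 = -20.098″.

Δλ = -20.10″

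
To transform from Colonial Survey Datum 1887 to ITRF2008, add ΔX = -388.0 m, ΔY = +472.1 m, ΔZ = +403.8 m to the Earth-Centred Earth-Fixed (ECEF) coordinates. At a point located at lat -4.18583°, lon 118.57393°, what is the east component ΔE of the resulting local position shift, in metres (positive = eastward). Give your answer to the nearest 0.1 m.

ΔE = 114.9 m

The local east axis at (φ, λ) is (−sin λ, cos λ, 0), so ΔE = −sin(118.57393°)·(-388.0) + cos(118.57393°)·472.1 = 114.94 m.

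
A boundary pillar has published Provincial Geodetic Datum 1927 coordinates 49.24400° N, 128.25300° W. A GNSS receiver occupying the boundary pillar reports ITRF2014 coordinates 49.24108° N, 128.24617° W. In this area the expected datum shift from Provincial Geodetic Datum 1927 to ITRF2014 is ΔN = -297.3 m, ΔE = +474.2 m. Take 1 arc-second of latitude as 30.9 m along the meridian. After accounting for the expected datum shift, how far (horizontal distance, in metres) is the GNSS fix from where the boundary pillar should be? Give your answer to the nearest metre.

Observed coordinate differences: Δφ = -0.00292°, Δλ = +0.00683°.
Converting to metres (1° lat = 111240 m, cos φ = 0.652839): observed ΔN = -324.8 m, observed ΔE = 496.0 m.
Subtracting the expected shift leaves a residual of -324.8 − (-297.3) = -27.5 m north and 496.0 − (474.2) = 21.8 m east.
Residual distance = √((-27.5)² + 21.8²) = 35.1 m.

35 m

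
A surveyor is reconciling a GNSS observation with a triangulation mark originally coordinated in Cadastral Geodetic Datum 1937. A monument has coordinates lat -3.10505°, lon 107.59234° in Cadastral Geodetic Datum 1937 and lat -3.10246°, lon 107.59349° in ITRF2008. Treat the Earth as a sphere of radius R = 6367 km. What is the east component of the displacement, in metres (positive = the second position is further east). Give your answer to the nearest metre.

ΔE = 128 m

Δφ = -3.10246° − -3.10505° = +0.00259°; Δλ = 107.59349° − 107.59234° = +0.00115°.
1° along a meridian = πR/180 = 111125 m.
ΔN = Δφ × 111125 = 287.8 m; ΔE = Δλ × 111125 × cos(-3.10505°) = +0.00115 × 111125 × 0.998532 = 127.6 m.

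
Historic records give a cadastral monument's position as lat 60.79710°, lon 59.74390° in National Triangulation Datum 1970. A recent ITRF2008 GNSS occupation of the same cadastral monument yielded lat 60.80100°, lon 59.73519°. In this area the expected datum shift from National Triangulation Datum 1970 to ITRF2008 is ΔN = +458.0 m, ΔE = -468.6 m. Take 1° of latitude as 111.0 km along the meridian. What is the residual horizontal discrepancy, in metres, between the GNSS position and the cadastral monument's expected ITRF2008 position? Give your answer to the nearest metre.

Observed coordinate differences: Δφ = +0.00390°, Δλ = -0.00871°.
Converting to metres (1° lat = 111000 m, cos φ = 0.487904): observed ΔN = 432.9 m, observed ΔE = -471.7 m.
Subtracting the expected shift leaves a residual of 432.9 − (458.0) = -25.1 m north and -471.7 − (-468.6) = -3.1 m east.
Residual distance = √((-25.1)² + (-3.1)²) = 25.3 m.

25 m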